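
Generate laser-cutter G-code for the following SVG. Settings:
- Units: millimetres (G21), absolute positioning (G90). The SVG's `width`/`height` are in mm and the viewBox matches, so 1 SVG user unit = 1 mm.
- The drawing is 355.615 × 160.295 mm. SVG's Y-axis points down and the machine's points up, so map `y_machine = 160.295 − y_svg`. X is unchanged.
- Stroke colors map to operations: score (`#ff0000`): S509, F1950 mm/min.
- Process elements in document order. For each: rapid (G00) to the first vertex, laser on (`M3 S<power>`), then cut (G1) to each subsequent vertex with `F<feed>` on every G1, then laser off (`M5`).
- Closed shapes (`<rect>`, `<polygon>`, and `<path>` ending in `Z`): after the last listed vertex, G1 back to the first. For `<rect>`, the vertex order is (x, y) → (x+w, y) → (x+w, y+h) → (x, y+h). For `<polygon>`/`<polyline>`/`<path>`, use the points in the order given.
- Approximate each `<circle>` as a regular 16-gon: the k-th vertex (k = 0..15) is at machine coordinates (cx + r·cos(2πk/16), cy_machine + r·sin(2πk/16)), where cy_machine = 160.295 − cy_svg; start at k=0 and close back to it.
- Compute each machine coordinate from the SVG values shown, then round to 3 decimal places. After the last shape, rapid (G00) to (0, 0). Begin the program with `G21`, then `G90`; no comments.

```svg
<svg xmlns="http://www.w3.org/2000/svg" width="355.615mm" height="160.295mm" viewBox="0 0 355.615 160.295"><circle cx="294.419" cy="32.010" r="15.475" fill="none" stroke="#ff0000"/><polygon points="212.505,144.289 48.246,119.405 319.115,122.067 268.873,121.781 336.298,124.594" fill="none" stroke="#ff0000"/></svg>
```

G21
G90
G00 X309.894 Y128.285
M3 S509
G1 X308.716 Y134.207 F1950
G1 X305.361 Y139.227 F1950
G1 X300.341 Y142.582 F1950
G1 X294.419 Y143.760 F1950
G1 X288.497 Y142.582 F1950
G1 X283.477 Y139.227 F1950
G1 X280.122 Y134.207 F1950
G1 X278.944 Y128.285 F1950
G1 X280.122 Y122.363 F1950
G1 X283.477 Y117.343 F1950
G1 X288.497 Y113.988 F1950
G1 X294.419 Y112.810 F1950
G1 X300.341 Y113.988 F1950
G1 X305.361 Y117.343 F1950
G1 X308.716 Y122.363 F1950
G1 X309.894 Y128.285 F1950
M5
G00 X212.505 Y16.006
M3 S509
G1 X48.246 Y40.890 F1950
G1 X319.115 Y38.228 F1950
G1 X268.873 Y38.514 F1950
G1 X336.298 Y35.701 F1950
G1 X212.505 Y16.006 F1950
M5
G00 X0.000 Y0.000

viewBox `0 0 355.615 160.295` with mm width/height → 1 unit = 1 mm. Flip: y_m = 160.295 − y_svg.

**Shape 1** — `<circle>` circle, stroke `#ff0000` → score (S509, F1950). Machine vertices: (309.894,128.285) → (308.716,134.207) → (305.361,139.227) → (300.341,142.582) → (294.419,143.760) → (288.497,142.582) → (283.477,139.227) → (280.122,134.207) → (278.944,128.285) → (280.122,122.363) → (283.477,117.343) → (288.497,113.988) → (294.419,112.810) → (300.341,113.988) → (305.361,117.343) → (308.716,122.363) → (309.894,128.285). Closed: final G1 returns to the first vertex.

**Shape 2** — `<polygon>` closed polygon, stroke `#ff0000` → score (S509, F1950). Machine vertices: (212.505,16.006) → (48.246,40.890) → (319.115,38.228) → (268.873,38.514) → (336.298,35.701) → (212.505,16.006). Closed: final G1 returns to the first vertex.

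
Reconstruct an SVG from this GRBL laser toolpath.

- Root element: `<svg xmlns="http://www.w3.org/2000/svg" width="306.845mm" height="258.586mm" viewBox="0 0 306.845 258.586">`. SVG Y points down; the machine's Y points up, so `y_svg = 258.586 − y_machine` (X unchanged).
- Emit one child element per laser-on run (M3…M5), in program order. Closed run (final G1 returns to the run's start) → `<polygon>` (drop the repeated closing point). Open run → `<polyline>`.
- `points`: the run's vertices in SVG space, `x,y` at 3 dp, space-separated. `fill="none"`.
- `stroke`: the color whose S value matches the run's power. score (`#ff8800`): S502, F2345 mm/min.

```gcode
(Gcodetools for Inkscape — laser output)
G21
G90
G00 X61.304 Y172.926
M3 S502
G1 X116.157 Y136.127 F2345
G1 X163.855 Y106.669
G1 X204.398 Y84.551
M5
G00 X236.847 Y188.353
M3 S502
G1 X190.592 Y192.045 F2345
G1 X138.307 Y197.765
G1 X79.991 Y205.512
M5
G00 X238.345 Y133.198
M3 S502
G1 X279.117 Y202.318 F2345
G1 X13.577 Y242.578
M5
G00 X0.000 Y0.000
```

<svg xmlns="http://www.w3.org/2000/svg" width="306.845mm" height="258.586mm" viewBox="0 0 306.845 258.586">
  <polyline points="61.304,85.660 116.157,122.459 163.855,151.917 204.398,174.035" fill="none" stroke="#ff8800"/>
  <polyline points="236.847,70.233 190.592,66.541 138.307,60.821 79.991,53.074" fill="none" stroke="#ff8800"/>
  <polyline points="238.345,125.388 279.117,56.268 13.577,16.008" fill="none" stroke="#ff8800"/>
</svg>

y_svg = 258.586 − y_m. Every run uses S502, so all elements get stroke `#ff8800` (score).

[1] open run; points: 61.304,85.660 116.157,122.459 163.855,151.917 204.398,174.035

[2] open run; points: 236.847,70.233 190.592,66.541 138.307,60.821 79.991,53.074

[3] open run; points: 238.345,125.388 279.117,56.268 13.577,16.008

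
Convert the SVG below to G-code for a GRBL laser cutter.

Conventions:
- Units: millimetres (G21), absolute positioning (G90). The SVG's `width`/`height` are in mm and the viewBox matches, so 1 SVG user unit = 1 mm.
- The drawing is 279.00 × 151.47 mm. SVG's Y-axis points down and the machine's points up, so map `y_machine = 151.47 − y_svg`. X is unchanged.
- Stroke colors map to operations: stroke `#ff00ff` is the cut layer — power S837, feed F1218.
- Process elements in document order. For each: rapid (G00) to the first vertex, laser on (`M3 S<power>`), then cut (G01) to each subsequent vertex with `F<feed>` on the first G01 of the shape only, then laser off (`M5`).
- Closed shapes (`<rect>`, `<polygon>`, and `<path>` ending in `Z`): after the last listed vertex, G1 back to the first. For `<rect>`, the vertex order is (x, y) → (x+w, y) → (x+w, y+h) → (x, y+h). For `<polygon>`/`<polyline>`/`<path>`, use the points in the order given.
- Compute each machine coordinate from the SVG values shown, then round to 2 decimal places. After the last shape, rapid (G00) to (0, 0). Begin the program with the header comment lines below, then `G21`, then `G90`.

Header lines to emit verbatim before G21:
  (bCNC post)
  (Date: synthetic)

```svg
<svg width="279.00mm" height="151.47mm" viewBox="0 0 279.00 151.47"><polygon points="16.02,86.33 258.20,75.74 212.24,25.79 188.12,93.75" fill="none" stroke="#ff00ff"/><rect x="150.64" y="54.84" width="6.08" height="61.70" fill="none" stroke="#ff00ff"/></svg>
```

Since the viewBox matches the mm dimensions, user units are millimetres directly. The only transform is the Y-flip y_m = 151.47 − y_svg.

Shape 1 is a closed polygon drawn with `<polygon>`. Its stroke #ff00ff means cut at S837, F1218. After flipping Y the toolpath is (16.02,65.14) → (258.20,75.73) → (212.24,125.68) → (188.12,57.72) → (16.02,65.14), returning to the start.

Shape 2 is a rectangle drawn with `<rect>`. Its stroke #ff00ff means cut at S837, F1218. After flipping Y the toolpath is (150.64,96.63) → (156.72,96.63) → (156.72,34.93) → (150.64,34.93) → (150.64,96.63), returning to the start.

(bCNC post)
(Date: synthetic)
G21
G90
G00 X16.02 Y65.14
M3 S837
G01 X258.20 Y75.73 F1218
G01 X212.24 Y125.68
G01 X188.12 Y57.72
G01 X16.02 Y65.14
M5
G00 X150.64 Y96.63
M3 S837
G01 X156.72 Y96.63 F1218
G01 X156.72 Y34.93
G01 X150.64 Y34.93
G01 X150.64 Y96.63
M5
G00 X0.00 Y0.00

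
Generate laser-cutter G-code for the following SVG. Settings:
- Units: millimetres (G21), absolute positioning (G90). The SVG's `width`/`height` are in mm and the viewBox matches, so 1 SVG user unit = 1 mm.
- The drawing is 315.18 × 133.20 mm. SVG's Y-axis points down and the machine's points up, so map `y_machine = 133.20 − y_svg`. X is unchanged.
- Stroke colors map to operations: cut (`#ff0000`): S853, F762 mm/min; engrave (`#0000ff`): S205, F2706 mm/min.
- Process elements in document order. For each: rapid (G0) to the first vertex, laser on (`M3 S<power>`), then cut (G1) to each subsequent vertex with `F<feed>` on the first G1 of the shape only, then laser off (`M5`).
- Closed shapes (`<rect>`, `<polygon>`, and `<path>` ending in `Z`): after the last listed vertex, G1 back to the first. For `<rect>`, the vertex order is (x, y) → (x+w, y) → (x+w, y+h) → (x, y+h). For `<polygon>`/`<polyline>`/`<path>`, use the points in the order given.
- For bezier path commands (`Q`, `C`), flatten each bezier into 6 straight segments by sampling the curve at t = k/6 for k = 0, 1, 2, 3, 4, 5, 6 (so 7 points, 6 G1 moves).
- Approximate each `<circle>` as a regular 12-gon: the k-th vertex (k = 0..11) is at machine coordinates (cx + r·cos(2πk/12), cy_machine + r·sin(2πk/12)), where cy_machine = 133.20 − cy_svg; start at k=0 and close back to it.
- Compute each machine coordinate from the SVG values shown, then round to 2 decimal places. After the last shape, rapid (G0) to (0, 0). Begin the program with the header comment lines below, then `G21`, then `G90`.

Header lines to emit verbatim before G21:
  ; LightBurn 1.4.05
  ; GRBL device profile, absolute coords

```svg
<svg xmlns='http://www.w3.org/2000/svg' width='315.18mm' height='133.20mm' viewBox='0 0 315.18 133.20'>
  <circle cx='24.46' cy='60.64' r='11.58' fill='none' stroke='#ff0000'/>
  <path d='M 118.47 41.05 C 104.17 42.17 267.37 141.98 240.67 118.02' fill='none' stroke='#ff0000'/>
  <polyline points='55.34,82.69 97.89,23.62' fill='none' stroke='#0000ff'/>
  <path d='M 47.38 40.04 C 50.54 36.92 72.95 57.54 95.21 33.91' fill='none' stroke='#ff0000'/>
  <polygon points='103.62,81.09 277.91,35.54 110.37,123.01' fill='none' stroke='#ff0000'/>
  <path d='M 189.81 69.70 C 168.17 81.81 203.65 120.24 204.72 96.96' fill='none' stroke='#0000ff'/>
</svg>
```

viewBox `0 0 315.18 133.20` with mm width/height → 1 unit = 1 mm. Flip: y_m = 133.20 − y_svg.

**Shape 1** — `<circle>` circle, stroke `#ff0000` → cut (S853, F762). Machine vertices: (36.04,72.56) → (34.49,78.35) → (30.25,82.59) → (24.46,84.14) → (18.67,82.59) → (14.43,78.35) → (12.88,72.56) → (14.43,66.77) → (18.67,62.53) → (24.46,60.98) → (30.25,62.53) → (34.49,66.77) → (36.04,72.56). Closed: final G1 returns to the first vertex.

**Shape 2** — `<path>` cubic bezier, stroke `#ff0000` → cut (S853, F762). Control points (SVG): P0=(118.47,41.05), P1=(104.17,42.17), P2=(267.37,141.98), P3=(240.67,118.02); sampled at t=k/6. Machine vertices: (118.47,92.15) → (124.41,84.40) → (149.73,66.37) → (184.22,44.26) → (217.68,24.24) → (239.90,12.48) → (240.67,15.18). Open path.

**Shape 3** — `<polyline>` line segment, stroke `#0000ff` → engrave (S205, F2706). Machine vertices: (55.34,50.51) → (97.89,109.58). Open path.

**Shape 4** — `<path>` cubic bezier, stroke `#ff0000` → cut (S853, F762). Control points (SVG): P0=(47.38,40.04), P1=(50.54,36.92), P2=(72.95,57.54), P3=(95.21,33.91); sampled at t=k/6. Machine vertices: (47.38,93.16) → (50.47,93.06) → (56.24,90.88) → (64.13,88.53) → (73.62,87.89) → (84.16,90.85) → (95.21,99.29). Open path.

**Shape 5** — `<polygon>` closed polygon, stroke `#ff0000` → cut (S853, F762). Machine vertices: (103.62,52.11) → (277.91,97.66) → (110.37,10.19) → (103.62,52.11). Closed: final G1 returns to the first vertex.

**Shape 6** — `<path>` cubic bezier, stroke `#0000ff` → engrave (S205, F2706). Control points (SVG): P0=(189.81,69.70), P1=(168.17,81.81), P2=(203.65,120.24), P3=(204.72,96.96); sampled at t=k/6. Machine vertices: (189.81,63.50) → (183.33,55.66) → (183.82,45.88) → (188.75,36.60) → (195.57,30.27) → (201.74,29.33) → (204.72,36.24). Open path.

; LightBurn 1.4.05
; GRBL device profile, absolute coords
G21
G90
G0 X36.04 Y72.56
M3 S853
G1 X34.49 Y78.35 F762
G1 X30.25 Y82.59
G1 X24.46 Y84.14
G1 X18.67 Y82.59
G1 X14.43 Y78.35
G1 X12.88 Y72.56
G1 X14.43 Y66.77
G1 X18.67 Y62.53
G1 X24.46 Y60.98
G1 X30.25 Y62.53
G1 X34.49 Y66.77
G1 X36.04 Y72.56
M5
G0 X118.47 Y92.15
M3 S853
G1 X124.41 Y84.40 F762
G1 X149.73 Y66.37
G1 X184.22 Y44.26
G1 X217.68 Y24.24
G1 X239.90 Y12.48
G1 X240.67 Y15.18
M5
G0 X55.34 Y50.51
M3 S205
G1 X97.89 Y109.58 F2706
M5
G0 X47.38 Y93.16
M3 S853
G1 X50.47 Y93.06 F762
G1 X56.24 Y90.88
G1 X64.13 Y88.53
G1 X73.62 Y87.89
G1 X84.16 Y90.85
G1 X95.21 Y99.29
M5
G0 X103.62 Y52.11
M3 S853
G1 X277.91 Y97.66 F762
G1 X110.37 Y10.19
G1 X103.62 Y52.11
M5
G0 X189.81 Y63.50
M3 S205
G1 X183.33 Y55.66 F2706
G1 X183.82 Y45.88
G1 X188.75 Y36.60
G1 X195.57 Y30.27
G1 X201.74 Y29.33
G1 X204.72 Y36.24
M5
G0 X0.00 Y0.00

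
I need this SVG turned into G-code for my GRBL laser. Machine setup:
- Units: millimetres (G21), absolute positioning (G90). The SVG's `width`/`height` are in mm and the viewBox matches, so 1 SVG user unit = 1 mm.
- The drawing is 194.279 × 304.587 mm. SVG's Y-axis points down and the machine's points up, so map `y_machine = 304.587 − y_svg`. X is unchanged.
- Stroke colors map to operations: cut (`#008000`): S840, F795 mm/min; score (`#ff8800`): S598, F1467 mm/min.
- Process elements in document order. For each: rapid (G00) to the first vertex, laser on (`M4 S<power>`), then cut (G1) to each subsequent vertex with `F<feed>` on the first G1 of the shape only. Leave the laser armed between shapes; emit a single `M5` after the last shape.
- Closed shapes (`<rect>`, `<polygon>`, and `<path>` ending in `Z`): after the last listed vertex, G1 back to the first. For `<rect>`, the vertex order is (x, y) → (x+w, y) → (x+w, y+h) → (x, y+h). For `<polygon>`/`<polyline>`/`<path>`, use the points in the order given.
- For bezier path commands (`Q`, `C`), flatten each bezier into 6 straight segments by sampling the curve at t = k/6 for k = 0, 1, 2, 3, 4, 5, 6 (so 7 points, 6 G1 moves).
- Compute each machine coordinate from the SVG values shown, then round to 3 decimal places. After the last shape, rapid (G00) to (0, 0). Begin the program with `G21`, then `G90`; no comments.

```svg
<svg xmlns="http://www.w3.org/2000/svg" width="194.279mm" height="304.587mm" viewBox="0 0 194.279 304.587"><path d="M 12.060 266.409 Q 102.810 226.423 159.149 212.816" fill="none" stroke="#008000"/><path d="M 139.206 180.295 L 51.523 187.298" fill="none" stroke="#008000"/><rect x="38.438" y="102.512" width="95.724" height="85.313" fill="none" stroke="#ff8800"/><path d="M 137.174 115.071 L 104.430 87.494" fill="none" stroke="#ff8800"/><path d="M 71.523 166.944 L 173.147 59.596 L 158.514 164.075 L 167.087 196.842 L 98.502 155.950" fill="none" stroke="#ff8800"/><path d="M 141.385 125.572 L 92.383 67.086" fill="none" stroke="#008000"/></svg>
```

G21
G90
G00 X12.060 Y38.178
M4 S840
G1 X41.354 Y50.774 F795
G1 X68.737 Y61.904
G1 X94.207 Y71.569
G1 X117.766 Y79.769
G1 X139.413 Y86.503
G1 X159.149 Y91.771
G00 X139.206 Y124.292
M4 S840
G1 X51.523 Y117.289 F795
G00 X38.438 Y202.075
M4 S598
G1 X134.162 Y202.075 F1467
G1 X134.162 Y116.762
G1 X38.438 Y116.762
G1 X38.438 Y202.075
G00 X137.174 Y189.516
M4 S598
G1 X104.430 Y217.093 F1467
G00 X71.523 Y137.643
M4 S598
G1 X173.147 Y244.991 F1467
G1 X158.514 Y140.512
G1 X167.087 Y107.745
G1 X98.502 Y148.637
G00 X141.385 Y179.015
M4 S840
G1 X92.383 Y237.501 F795
M5
G00 X0.000 Y0.000

1 u = 1 mm; y_m = 304.587 − y.

[1] `<path>` quadratic bezier, #008000→cut S840 F795: (12.060,38.178) → (41.354,50.774) → (68.737,61.904) → (94.207,71.569) → (117.766,79.769) → (139.413,86.503) → (159.149,91.771)

[2] `<path>` line segment, #008000→cut S840 F795: (139.206,124.292) → (51.523,117.289)

[3] `<rect>` rectangle, #ff8800→score S598 F1467: (38.438,202.075) → (134.162,202.075) → (134.162,116.762) → (38.438,116.762) → (38.438,202.075) (closed)

[4] `<path>` line segment, #ff8800→score S598 F1467: (137.174,189.516) → (104.430,217.093)

[5] `<path>` open polyline, #ff8800→score S598 F1467: (71.523,137.643) → (173.147,244.991) → (158.514,140.512) → (167.087,107.745) → (98.502,148.637)

[6] `<path>` line segment, #008000→cut S840 F795: (141.385,179.015) → (92.383,237.501)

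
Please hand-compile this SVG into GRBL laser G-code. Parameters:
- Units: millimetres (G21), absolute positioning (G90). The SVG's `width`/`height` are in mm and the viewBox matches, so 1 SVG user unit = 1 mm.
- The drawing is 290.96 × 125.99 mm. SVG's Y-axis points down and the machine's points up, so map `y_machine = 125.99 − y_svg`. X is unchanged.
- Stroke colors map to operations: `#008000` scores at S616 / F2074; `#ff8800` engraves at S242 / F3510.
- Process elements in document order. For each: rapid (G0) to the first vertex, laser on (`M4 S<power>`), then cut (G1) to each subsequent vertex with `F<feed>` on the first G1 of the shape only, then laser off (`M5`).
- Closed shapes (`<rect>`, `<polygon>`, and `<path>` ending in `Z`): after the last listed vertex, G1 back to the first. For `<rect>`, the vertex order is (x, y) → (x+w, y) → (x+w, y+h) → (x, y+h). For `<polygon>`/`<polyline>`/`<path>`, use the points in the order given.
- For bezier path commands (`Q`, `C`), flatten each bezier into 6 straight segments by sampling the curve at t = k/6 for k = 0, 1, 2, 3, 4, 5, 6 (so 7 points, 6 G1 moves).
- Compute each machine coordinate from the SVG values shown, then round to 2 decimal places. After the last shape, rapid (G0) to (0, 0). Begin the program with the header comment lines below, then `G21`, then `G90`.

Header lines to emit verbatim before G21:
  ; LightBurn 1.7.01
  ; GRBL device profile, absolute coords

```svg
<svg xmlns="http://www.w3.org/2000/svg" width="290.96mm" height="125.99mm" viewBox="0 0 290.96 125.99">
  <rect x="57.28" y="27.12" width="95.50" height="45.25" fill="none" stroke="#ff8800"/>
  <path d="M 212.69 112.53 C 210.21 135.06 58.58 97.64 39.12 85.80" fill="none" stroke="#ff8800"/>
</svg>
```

; LightBurn 1.7.01
; GRBL device profile, absolute coords
G21
G90
G0 X57.28 Y98.87
M4 S242
G1 X152.78 Y98.87 F3510
G1 X152.78 Y53.62
G1 X57.28 Y53.62
G1 X57.28 Y98.87
M5
G0 X212.69 Y13.46
M4 S242
G1 X200.32 Y6.79 F3510
G1 X170.91 Y7.75
G1 X132.27 Y13.94
G1 X92.22 Y22.99
G1 X58.56 Y32.53
G1 X39.12 Y40.19
M5
G0 X0.00 Y0.00

viewBox `0 0 290.96 125.99` with mm width/height → 1 unit = 1 mm. Flip: y_m = 125.99 − y_svg.

**Shape 1** — `<rect>` rectangle, stroke `#ff8800` → engrave (S242, F3510). Machine vertices: (57.28,98.87) → (152.78,98.87) → (152.78,53.62) → (57.28,53.62) → (57.28,98.87). Closed: final G1 returns to the first vertex.

**Shape 2** — `<path>` cubic bezier, stroke `#ff8800` → engrave (S242, F3510). Control points (SVG): P0=(212.69,112.53), P1=(210.21,135.06), P2=(58.58,97.64), P3=(39.12,85.80); sampled at t=k/6. Machine vertices: (212.69,13.46) → (200.32,6.79) → (170.91,7.75) → (132.27,13.94) → (92.22,22.99) → (58.56,32.53) → (39.12,40.19). Open path.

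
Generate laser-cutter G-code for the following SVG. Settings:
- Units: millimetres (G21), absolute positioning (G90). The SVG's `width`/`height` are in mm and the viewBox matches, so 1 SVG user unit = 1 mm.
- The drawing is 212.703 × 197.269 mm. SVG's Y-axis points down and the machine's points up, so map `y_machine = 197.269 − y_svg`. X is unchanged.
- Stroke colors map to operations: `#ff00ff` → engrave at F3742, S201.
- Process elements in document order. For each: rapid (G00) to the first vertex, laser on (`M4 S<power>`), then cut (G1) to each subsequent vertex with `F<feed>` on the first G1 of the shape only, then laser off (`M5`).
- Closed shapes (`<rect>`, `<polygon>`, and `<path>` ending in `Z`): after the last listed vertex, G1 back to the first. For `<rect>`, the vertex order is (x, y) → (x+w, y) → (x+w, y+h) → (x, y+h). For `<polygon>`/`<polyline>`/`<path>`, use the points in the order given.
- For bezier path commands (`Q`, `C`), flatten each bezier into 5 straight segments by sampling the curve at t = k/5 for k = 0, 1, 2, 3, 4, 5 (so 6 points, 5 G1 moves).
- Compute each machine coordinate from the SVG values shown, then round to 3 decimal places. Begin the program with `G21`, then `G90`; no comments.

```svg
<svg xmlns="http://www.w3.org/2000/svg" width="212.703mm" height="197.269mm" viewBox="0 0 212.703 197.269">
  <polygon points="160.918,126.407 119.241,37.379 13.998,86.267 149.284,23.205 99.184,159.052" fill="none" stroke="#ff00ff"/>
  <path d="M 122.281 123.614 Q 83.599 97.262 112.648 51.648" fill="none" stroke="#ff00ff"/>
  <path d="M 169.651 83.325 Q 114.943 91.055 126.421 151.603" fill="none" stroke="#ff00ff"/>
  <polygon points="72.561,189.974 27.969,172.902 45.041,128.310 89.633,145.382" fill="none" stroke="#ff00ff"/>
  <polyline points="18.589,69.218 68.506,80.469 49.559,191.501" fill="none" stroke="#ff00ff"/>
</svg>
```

1 u = 1 mm; y_m = 197.269 − y.

[1] `<polygon>` closed polygon, #ff00ff→engrave S201 F3742: (160.918,70.862) → (119.241,159.890) → (13.998,111.002) → (149.284,174.064) → (99.184,38.217) → (160.918,70.862) (closed)

[2] `<path>` quadratic bezier, #ff00ff→engrave S201 F3742: (122.281,73.655) → (109.517,84.966) → (102.172,97.819) → (100.246,112.212) → (103.738,128.146) → (112.648,145.621)

[3] `<path>` quadratic bezier, #ff00ff→engrave S201 F3742: (169.651,113.944) → (150.415,108.739) → (136.474,99.309) → (127.828,85.654) → (124.477,67.772) → (126.421,45.666)

[4] `<polygon>` regular polygon, #ff00ff→engrave S201 F3742: (72.561,7.295) → (27.969,24.367) → (45.041,68.959) → (89.633,51.887) → (72.561,7.295) (closed)

[5] `<polyline>` open polyline, #ff00ff→engrave S201 F3742: (18.589,128.051) → (68.506,116.800) → (49.559,5.768)

G21
G90
G00 X160.918 Y70.862
M4 S201
G1 X119.241 Y159.890 F3742
G1 X13.998 Y111.002
G1 X149.284 Y174.064
G1 X99.184 Y38.217
G1 X160.918 Y70.862
M5
G00 X122.281 Y73.655
M4 S201
G1 X109.517 Y84.966 F3742
G1 X102.172 Y97.819
G1 X100.246 Y112.212
G1 X103.738 Y128.146
G1 X112.648 Y145.621
M5
G00 X169.651 Y113.944
M4 S201
G1 X150.415 Y108.739 F3742
G1 X136.474 Y99.309
G1 X127.828 Y85.654
G1 X124.477 Y67.772
G1 X126.421 Y45.666
M5
G00 X72.561 Y7.295
M4 S201
G1 X27.969 Y24.367 F3742
G1 X45.041 Y68.959
G1 X89.633 Y51.887
G1 X72.561 Y7.295
M5
G00 X18.589 Y128.051
M4 S201
G1 X68.506 Y116.800 F3742
G1 X49.559 Y5.768
M5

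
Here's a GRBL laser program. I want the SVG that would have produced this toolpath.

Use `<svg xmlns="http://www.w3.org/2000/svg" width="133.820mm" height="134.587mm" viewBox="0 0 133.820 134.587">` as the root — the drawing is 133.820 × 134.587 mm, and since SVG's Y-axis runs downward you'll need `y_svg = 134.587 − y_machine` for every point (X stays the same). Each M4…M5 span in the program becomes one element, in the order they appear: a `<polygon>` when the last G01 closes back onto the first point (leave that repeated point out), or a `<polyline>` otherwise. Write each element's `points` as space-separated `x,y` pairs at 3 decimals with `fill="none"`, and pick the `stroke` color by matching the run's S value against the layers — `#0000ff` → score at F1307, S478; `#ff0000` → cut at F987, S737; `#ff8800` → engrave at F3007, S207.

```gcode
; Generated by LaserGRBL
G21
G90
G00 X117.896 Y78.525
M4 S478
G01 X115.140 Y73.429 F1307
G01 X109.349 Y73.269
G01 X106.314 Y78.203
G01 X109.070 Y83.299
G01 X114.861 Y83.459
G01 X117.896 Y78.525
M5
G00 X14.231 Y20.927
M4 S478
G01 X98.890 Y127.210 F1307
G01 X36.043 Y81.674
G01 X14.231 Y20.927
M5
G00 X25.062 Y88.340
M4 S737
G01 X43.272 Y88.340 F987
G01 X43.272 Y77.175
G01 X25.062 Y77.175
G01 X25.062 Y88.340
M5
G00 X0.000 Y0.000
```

<svg xmlns="http://www.w3.org/2000/svg" width="133.820mm" height="134.587mm" viewBox="0 0 133.820 134.587">
  <polygon points="117.896,56.062 115.140,61.158 109.349,61.318 106.314,56.384 109.070,51.288 114.861,51.128" fill="none" stroke="#0000ff"/>
  <polygon points="14.231,113.660 98.890,7.377 36.043,52.913" fill="none" stroke="#0000ff"/>
  <polygon points="25.062,46.247 43.272,46.247 43.272,57.412 25.062,57.412" fill="none" stroke="#ff0000"/>
</svg>

Each laser-on run becomes one SVG element. Flip Y back into SVG space with y_svg = 134.587 − y_machine.

Run 1: power S478 maps to stroke `#0000ff` (score). The run returns to its start, so emit a `<polygon>` with points (Y-flipped): 117.896,56.062 115.140,61.158 109.349,61.318 106.314,56.384 109.070,51.288 114.861,51.128.

Run 2: power S478 maps to stroke `#0000ff` (score). The run returns to its start, so emit a `<polygon>` with points (Y-flipped): 14.231,113.660 98.890,7.377 36.043,52.913.

Run 3: S737 ⇒ cut layer `#ff0000`. The run returns to its start, so emit a `<polygon>` with points (Y-flipped): 25.062,46.247 43.272,46.247 43.272,57.412 25.062,57.412.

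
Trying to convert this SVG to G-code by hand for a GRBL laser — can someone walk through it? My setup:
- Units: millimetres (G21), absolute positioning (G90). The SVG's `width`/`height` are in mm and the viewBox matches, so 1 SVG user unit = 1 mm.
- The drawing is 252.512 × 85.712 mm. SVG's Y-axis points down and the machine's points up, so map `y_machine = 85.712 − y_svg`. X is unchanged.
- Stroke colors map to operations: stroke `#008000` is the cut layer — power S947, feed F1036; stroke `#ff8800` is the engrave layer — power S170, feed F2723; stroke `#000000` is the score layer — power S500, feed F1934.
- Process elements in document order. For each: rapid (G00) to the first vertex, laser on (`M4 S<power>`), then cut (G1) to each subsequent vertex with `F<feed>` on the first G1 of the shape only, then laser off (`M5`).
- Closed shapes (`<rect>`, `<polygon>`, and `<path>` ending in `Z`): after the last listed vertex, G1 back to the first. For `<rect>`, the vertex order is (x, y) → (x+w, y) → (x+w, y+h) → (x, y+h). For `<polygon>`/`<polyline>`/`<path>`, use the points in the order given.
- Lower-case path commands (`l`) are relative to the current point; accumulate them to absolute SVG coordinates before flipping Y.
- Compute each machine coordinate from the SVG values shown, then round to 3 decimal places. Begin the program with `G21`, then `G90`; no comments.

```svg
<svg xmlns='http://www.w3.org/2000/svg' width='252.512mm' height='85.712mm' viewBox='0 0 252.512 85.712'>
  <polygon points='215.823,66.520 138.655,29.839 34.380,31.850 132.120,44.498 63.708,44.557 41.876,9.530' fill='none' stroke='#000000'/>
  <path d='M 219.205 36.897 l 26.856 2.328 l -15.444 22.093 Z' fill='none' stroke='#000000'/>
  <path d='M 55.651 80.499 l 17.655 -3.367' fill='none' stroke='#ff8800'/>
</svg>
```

viewBox `0 0 252.512 85.712` with mm width/height → 1 unit = 1 mm. Flip: y_m = 85.712 − y_svg.

**Shape 1** — `<polygon>` closed polygon, stroke `#000000` → score (S500, F1934). Machine vertices: (215.823,19.192) → (138.655,55.873) → (34.380,53.862) → (132.120,41.214) → (63.708,41.155) → (41.876,76.182) → (215.823,19.192). Closed: final G1 returns to the first vertex.

**Shape 2** — `<path>` regular polygon, stroke `#000000` → score (S500, F1934). Machine vertices: (219.205,48.815) → (246.061,46.487) → (230.617,24.394) → (219.205,48.815). Closed: final G1 returns to the first vertex.

**Shape 3** — `<path>` line segment, stroke `#ff8800` → engrave (S170, F2723). Machine vertices: (55.651,5.213) → (73.306,8.580). Open path.

G21
G90
G00 X215.823 Y19.192
M4 S500
G1 X138.655 Y55.873 F1934
G1 X34.380 Y53.862
G1 X132.120 Y41.214
G1 X63.708 Y41.155
G1 X41.876 Y76.182
G1 X215.823 Y19.192
M5
G00 X219.205 Y48.815
M4 S500
G1 X246.061 Y46.487 F1934
G1 X230.617 Y24.394
G1 X219.205 Y48.815
M5
G00 X55.651 Y5.213
M4 S170
G1 X73.306 Y8.580 F2723
M5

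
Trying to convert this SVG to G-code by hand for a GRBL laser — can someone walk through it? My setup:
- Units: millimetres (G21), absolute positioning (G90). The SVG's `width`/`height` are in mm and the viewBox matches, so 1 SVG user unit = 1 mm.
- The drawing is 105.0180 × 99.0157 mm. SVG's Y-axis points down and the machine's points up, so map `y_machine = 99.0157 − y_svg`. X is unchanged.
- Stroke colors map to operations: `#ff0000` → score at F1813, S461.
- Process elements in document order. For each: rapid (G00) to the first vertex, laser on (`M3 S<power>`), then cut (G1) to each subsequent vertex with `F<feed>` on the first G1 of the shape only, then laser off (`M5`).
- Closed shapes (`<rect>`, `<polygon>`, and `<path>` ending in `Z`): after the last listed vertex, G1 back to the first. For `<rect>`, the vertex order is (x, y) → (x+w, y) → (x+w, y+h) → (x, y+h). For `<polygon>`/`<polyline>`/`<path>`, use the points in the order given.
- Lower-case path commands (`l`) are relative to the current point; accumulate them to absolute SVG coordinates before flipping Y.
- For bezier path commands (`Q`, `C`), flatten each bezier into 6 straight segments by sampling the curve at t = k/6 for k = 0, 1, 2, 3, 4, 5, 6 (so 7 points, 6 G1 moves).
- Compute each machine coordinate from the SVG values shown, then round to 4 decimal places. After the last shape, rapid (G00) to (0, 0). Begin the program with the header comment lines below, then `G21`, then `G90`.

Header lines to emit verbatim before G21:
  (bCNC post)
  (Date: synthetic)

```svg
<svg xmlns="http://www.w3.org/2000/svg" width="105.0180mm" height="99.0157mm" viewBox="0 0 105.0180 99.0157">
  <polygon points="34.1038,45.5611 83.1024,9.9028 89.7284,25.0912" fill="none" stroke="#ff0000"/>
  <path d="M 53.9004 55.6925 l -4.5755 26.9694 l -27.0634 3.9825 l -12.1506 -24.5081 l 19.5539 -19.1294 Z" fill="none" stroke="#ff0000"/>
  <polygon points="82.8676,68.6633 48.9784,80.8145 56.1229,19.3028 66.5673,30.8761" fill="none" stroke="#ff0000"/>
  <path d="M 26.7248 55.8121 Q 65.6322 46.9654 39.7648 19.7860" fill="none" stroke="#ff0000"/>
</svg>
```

Since the viewBox matches the mm dimensions, user units are millimetres directly. The only transform is the Y-flip y_m = 99.0157 − y_svg.

Shape 1 is a closed polygon drawn with `<polygon>`. Its stroke #ff0000 means score at S461, F1813. After flipping Y the toolpath is (34.1038,53.4546) → (83.1024,89.1129) → (89.7284,73.9245) → (34.1038,53.4546), returning to the start.

Shape 2 is a regular polygon drawn with `<path>`. Its stroke #ff0000 means score at S461, F1813. After flipping Y the toolpath is (53.9004,43.3232) → (49.3249,16.3538) → (22.2615,12.3713) → (10.1109,36.8794) → (29.6648,56.0088) → (53.9004,43.3232), returning to the start.

Shape 3 is a closed polygon drawn with `<polygon>`. Its stroke #ff0000 means score at S461, F1813. After flipping Y the toolpath is (82.8676,30.3524) → (48.9784,18.2012) → (56.1229,79.7129) → (66.5673,68.1396) → (82.8676,30.3524), returning to the start.

Shape 4 is a quadratic bezier drawn with `<path>`. Its stroke #ff0000 means score at S461, F1813. After flipping Y the toolpath is (26.7248,43.2036) → (37.8946,46.6617) → (45.4659,51.1384) → (49.4385,56.6335) → (49.8125,63.1471) → (46.5880,70.6791) → (39.7648,79.2297).

(bCNC post)
(Date: synthetic)
G21
G90
G00 X34.1038 Y53.4546
M3 S461
G1 X83.1024 Y89.1129 F1813
G1 X89.7284 Y73.9245
G1 X34.1038 Y53.4546
M5
G00 X53.9004 Y43.3232
M3 S461
G1 X49.3249 Y16.3538 F1813
G1 X22.2615 Y12.3713
G1 X10.1109 Y36.8794
G1 X29.6648 Y56.0088
G1 X53.9004 Y43.3232
M5
G00 X82.8676 Y30.3524
M3 S461
G1 X48.9784 Y18.2012 F1813
G1 X56.1229 Y79.7129
G1 X66.5673 Y68.1396
G1 X82.8676 Y30.3524
M5
G00 X26.7248 Y43.2036
M3 S461
G1 X37.8946 Y46.6617 F1813
G1 X45.4659 Y51.1384
G1 X49.4385 Y56.6335
G1 X49.8125 Y63.1471
G1 X46.5880 Y70.6791
G1 X39.7648 Y79.2297
M5
G00 X0.0000 Y0.0000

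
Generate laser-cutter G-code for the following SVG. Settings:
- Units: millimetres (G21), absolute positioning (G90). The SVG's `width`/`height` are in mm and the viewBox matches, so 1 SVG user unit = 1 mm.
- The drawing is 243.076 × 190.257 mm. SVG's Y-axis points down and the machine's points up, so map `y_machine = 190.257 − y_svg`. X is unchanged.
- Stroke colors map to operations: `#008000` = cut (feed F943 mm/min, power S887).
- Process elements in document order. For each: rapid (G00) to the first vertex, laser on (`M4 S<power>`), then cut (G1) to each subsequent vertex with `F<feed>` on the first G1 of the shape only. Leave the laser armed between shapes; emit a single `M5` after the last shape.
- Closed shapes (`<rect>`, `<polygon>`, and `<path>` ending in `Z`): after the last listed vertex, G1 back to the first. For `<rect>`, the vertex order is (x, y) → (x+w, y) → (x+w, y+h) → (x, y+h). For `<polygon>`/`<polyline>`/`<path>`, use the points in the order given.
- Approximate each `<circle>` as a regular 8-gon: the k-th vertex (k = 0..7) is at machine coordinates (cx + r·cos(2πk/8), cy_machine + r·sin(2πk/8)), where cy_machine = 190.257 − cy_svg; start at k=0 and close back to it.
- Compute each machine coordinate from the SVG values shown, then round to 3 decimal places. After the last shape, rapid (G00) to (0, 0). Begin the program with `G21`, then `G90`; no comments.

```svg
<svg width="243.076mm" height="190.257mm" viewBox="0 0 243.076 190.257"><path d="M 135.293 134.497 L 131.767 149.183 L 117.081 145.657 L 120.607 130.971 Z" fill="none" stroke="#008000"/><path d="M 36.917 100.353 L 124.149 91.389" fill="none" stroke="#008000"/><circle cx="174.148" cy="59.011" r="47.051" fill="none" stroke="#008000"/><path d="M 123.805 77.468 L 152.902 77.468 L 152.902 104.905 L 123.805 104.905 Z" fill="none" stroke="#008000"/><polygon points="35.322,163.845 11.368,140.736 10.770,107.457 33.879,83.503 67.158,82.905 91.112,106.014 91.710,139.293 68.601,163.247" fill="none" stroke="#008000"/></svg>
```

1 u = 1 mm; y_m = 190.257 − y.

[1] `<path>` regular polygon, #008000→cut S887 F943: (135.293,55.760) → (131.767,41.074) → (117.081,44.600) → (120.607,59.286) → (135.293,55.760) (closed)

[2] `<path>` line segment, #008000→cut S887 F943: (36.917,89.904) → (124.149,98.868)

[3] `<circle>` circle, #008000→cut S887 F943: (221.199,131.246) → (207.418,164.516) → (174.148,178.297) → (140.878,164.516) → (127.097,131.246) → (140.878,97.976) → (174.148,84.195) → (207.418,97.976) → (221.199,131.246) (closed)

[4] `<path>` rectangle, #008000→cut S887 F943: (123.805,112.789) → (152.902,112.789) → (152.902,85.352) → (123.805,85.352) → (123.805,112.789) (closed)

[5] `<polygon>` regular polygon, #008000→cut S887 F943: (35.322,26.412) → (11.368,49.521) → (10.770,82.800) → (33.879,106.754) → (67.158,107.352) → (91.112,84.243) → (91.710,50.964) → (68.601,27.010) → (35.322,26.412) (closed)

G21
G90
G00 X135.293 Y55.760
M4 S887
G1 X131.767 Y41.074 F943
G1 X117.081 Y44.600
G1 X120.607 Y59.286
G1 X135.293 Y55.760
G00 X36.917 Y89.904
M4 S887
G1 X124.149 Y98.868 F943
G00 X221.199 Y131.246
M4 S887
G1 X207.418 Y164.516 F943
G1 X174.148 Y178.297
G1 X140.878 Y164.516
G1 X127.097 Y131.246
G1 X140.878 Y97.976
G1 X174.148 Y84.195
G1 X207.418 Y97.976
G1 X221.199 Y131.246
G00 X123.805 Y112.789
M4 S887
G1 X152.902 Y112.789 F943
G1 X152.902 Y85.352
G1 X123.805 Y85.352
G1 X123.805 Y112.789
G00 X35.322 Y26.412
M4 S887
G1 X11.368 Y49.521 F943
G1 X10.770 Y82.800
G1 X33.879 Y106.754
G1 X67.158 Y107.352
G1 X91.112 Y84.243
G1 X91.710 Y50.964
G1 X68.601 Y27.010
G1 X35.322 Y26.412
M5
G00 X0.000 Y0.000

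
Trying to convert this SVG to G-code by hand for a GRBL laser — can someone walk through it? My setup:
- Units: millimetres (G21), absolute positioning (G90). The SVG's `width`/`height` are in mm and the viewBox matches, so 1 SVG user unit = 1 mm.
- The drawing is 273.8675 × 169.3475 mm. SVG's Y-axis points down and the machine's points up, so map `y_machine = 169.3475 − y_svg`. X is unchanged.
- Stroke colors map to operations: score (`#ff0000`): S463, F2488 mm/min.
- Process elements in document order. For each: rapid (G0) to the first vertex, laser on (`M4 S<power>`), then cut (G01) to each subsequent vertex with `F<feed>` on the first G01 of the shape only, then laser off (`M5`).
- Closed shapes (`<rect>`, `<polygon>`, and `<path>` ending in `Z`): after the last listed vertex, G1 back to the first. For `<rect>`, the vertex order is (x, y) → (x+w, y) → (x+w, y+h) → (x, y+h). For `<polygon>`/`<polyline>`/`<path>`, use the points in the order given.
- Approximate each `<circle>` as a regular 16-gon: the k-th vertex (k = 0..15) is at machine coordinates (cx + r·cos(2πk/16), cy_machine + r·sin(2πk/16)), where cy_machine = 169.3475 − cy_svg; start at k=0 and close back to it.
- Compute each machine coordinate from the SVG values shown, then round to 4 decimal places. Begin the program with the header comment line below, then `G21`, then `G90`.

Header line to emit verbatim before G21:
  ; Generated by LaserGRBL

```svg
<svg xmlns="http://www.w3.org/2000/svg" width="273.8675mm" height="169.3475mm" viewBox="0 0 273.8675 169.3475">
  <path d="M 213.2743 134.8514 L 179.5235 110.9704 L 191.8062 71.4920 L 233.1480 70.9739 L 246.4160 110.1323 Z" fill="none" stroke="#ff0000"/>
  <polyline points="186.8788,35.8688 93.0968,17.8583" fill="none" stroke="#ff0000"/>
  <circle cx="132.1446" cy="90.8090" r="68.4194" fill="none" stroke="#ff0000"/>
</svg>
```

; Generated by LaserGRBL
G21
G90
G0 X213.2743 Y34.4961
M4 S463
G01 X179.5235 Y58.3771 F2488
G01 X191.8062 Y97.8555
G01 X233.1480 Y98.3736
G01 X246.4160 Y59.2152
G01 X213.2743 Y34.4961
M5
G0 X186.8788 Y133.4787
M4 S463
G01 X93.0968 Y151.4892 F2488
M5
G0 X200.5640 Y78.5385
M4 S463
G01 X195.3559 Y104.7215 F2488
G01 X180.5244 Y126.9183
G01 X158.3276 Y141.7498
G01 X132.1446 Y146.9579
G01 X105.9616 Y141.7498
G01 X83.7648 Y126.9183
G01 X68.9333 Y104.7215
G01 X63.7252 Y78.5385
G01 X68.9333 Y52.3555
G01 X83.7648 Y30.1587
G01 X105.9616 Y15.3272
G01 X132.1446 Y10.1191
G01 X158.3276 Y15.3272
G01 X180.5244 Y30.1587
G01 X195.3559 Y52.3555
G01 X200.5640 Y78.5385
M5

viewBox `0 0 273.8675 169.3475` with mm width/height → 1 unit = 1 mm. Flip: y_m = 169.3475 − y_svg.

**Shape 1** — `<path>` regular polygon, stroke `#ff0000` → score (S463, F2488). Machine vertices: (213.2743,34.4961) → (179.5235,58.3771) → (191.8062,97.8555) → (233.1480,98.3736) → (246.4160,59.2152) → (213.2743,34.4961). Closed: final G1 returns to the first vertex.

**Shape 2** — `<polyline>` line segment, stroke `#ff0000` → score (S463, F2488). Machine vertices: (186.8788,133.4787) → (93.0968,151.4892). Open path.

**Shape 3** — `<circle>` circle, stroke `#ff0000` → score (S463, F2488). Machine vertices: (200.5640,78.5385) → (195.3559,104.7215) → (180.5244,126.9183) → (158.3276,141.7498) → (132.1446,146.9579) → (105.9616,141.7498) → (83.7648,126.9183) → (68.9333,104.7215) → (63.7252,78.5385) → (68.9333,52.3555) → (83.7648,30.1587) → (105.9616,15.3272) → (132.1446,10.1191) → (158.3276,15.3272) → (180.5244,30.1587) → (195.3559,52.3555) → (200.5640,78.5385). Closed: final G1 returns to the first vertex.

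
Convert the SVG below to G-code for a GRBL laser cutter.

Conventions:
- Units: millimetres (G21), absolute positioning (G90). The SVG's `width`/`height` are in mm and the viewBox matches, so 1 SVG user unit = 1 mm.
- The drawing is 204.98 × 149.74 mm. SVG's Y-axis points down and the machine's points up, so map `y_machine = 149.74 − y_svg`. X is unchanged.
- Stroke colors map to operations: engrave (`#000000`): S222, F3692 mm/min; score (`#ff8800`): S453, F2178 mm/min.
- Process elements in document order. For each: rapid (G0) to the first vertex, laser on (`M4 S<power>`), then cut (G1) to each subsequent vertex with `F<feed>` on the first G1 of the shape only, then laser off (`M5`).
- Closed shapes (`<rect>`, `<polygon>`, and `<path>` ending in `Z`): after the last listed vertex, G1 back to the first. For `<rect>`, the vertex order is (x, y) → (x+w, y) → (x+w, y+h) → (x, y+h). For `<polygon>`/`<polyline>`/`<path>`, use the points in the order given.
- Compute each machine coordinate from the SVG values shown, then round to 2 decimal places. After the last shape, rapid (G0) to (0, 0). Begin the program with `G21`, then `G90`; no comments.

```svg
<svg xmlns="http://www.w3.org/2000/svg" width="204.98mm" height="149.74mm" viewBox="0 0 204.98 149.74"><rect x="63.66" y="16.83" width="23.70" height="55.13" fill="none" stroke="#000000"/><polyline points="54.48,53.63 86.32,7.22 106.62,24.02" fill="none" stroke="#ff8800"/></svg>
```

G21
G90
G0 X63.66 Y132.91
M4 S222
G1 X87.36 Y132.91 F3692
G1 X87.36 Y77.78
G1 X63.66 Y77.78
G1 X63.66 Y132.91
M5
G0 X54.48 Y96.11
M4 S453
G1 X86.32 Y142.52 F2178
G1 X106.62 Y125.72
M5
G0 X0.00 Y0.00

1 u = 1 mm; y_m = 149.74 − y.

[1] `<rect>` rectangle, #000000→engrave S222 F3692: (63.66,132.91) → (87.36,132.91) → (87.36,77.78) → (63.66,77.78) → (63.66,132.91) (closed)

[2] `<polyline>` open polyline, #ff8800→score S453 F2178: (54.48,96.11) → (86.32,142.52) → (106.62,125.72)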